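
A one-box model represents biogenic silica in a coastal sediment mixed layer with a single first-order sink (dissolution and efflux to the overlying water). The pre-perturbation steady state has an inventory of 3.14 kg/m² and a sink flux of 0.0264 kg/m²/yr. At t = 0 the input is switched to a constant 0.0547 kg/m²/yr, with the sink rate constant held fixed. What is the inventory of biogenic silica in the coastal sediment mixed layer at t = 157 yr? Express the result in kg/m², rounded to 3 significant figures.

Residence time τ = M₀/F₀ = 118.9 yr. The eventual steady state is M_∞ = M₀·(F₁/F₀) = 3.14 × 0.0547/0.0264 = 6.5060 kg/m².
The anomaly ΔM(t) = M(t) − M_∞ decays as ΔM₀·e^(−t/τ) with ΔM₀ = 3.14 − 6.5060 = −3.366 kg/m².
At t = 157 yr, e^(−t/τ) = e^(−1.320) = 0.2671, so ΔM = −0.8992 kg/m² and M = 6.5060 − 0.8992 = 5.6068 kg/m².

5.61 kg/m²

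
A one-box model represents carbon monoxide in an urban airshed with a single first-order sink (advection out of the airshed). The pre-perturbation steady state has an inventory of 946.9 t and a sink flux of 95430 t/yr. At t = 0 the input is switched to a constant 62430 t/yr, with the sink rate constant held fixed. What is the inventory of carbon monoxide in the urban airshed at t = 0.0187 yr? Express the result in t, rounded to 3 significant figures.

669 t

The sink rate constant is k = F₀/M₀ = 95430/946.9 = 100.8 yr⁻¹.
Solving dM/dt = F₁ − kM with M(0) = M₀ gives M(t) = F₁/k + (M₀ − F₁/k)·e^(−kt).
F₁/k = 62430/100.8 = 619.46 t; kt = 100.8 × 0.0187 = 1.885, e^(−kt) = 0.1519.
M(0.0187) = 619.46 + (946.9 − 619.46) × 0.1519 = 619.46 + 49.73 = 669.19 t.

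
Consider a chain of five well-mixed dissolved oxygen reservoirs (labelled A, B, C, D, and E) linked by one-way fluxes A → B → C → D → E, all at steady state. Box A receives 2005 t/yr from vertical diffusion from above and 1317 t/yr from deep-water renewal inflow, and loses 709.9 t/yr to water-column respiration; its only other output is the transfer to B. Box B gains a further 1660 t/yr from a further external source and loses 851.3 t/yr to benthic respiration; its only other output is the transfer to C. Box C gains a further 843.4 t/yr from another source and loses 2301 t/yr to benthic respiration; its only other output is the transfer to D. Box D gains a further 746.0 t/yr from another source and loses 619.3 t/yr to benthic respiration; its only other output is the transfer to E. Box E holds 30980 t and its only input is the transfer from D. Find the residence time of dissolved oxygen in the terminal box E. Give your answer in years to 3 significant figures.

Box A: F(A→B) = (2005 + 1317) − 709.9 = 2612.1 t/yr.
Box B: F(B→C) = (2612.1 + 1660) − 851.3 = 3420.8 t/yr.
Box C: F(C→D) = (3420.8 + 843.4) − 2301 = 1963.2 t/yr.
Box D: F(D→E) = (1963.2 + 746.0) − 619.3 = 2089.9 t/yr.
Box E throughput = its input = 2089.9 t/yr; τ = 30980 / 2089.9 = 14.82 yr.

14.8 yr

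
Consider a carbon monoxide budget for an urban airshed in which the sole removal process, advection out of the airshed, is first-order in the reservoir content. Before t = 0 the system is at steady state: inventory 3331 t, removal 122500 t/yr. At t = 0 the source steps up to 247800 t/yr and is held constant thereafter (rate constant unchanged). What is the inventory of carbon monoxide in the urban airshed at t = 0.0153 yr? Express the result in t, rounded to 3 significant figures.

4800 t

τ = M₀/F₀ = 3331/122500 = 0.02719 yr; rate constant k = 1/τ.
New steady state M_∞ = F₁/k = F₁·τ = 247800 × 0.02719 = 6738.1 t.
M(t) = M_∞ + (M₀ − M_∞)·e^(−t/τ); t/τ = 0.0153/0.02719 = 0.5627, so e^(−t/τ) = 0.5697.
M(t) = 6738.1 − 3407 × 0.5697 = 4797.1 t.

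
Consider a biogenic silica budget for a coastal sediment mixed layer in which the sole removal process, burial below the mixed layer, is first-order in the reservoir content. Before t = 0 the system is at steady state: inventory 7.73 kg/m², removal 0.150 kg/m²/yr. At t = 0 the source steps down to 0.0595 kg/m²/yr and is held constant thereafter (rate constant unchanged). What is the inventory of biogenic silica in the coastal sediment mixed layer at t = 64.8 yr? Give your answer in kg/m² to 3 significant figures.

4.39 kg/m²

τ = M₀/F₀ = 7.73/0.150 = 51.53 yr; rate constant k = 1/τ.
New steady state M_∞ = F₁/k = F₁·τ = 0.0595 × 51.53 = 3.0662 kg/m².
M(t) = M_∞ + (M₀ − M_∞)·e^(−t/τ); t/τ = 64.8/51.53 = 1.257, so e^(−t/τ) = 0.2844.
M(t) = 3.0662 + 4.664 × 0.2844 = 4.3925 kg/m².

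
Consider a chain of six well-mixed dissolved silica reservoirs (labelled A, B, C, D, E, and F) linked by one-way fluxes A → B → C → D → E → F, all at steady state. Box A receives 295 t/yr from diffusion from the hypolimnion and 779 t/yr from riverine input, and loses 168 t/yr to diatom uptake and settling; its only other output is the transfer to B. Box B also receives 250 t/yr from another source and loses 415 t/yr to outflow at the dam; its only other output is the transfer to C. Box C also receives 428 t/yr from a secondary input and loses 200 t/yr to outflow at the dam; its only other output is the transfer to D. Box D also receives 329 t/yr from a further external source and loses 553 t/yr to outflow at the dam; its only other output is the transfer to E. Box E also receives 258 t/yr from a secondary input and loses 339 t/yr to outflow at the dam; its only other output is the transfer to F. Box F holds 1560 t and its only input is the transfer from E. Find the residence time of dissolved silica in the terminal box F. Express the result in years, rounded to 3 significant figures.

Box A: F(A→B) = (295 + 779) − 168 = 906.00 t/yr.
Box B: F(B→C) = (906.00 + 250) − 415 = 741.00 t/yr.
Box C: F(C→D) = (741.00 + 428) − 200 = 969.00 t/yr.
Box D: F(D→E) = (969.00 + 329) − 553 = 745.00 t/yr.
Box E: F(E→F) = (745.00 + 258) − 339 = 664.00 t/yr.
Box F throughput = its input = 664.00 t/yr; τ = 1560 / 664.00 = 2.349 yr.

2.35 yr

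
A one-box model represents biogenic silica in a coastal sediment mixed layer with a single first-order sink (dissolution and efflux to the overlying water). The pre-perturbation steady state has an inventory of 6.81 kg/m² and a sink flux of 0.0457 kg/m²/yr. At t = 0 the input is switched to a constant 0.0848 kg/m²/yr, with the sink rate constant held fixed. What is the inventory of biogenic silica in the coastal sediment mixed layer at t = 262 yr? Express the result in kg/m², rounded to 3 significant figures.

11.6 kg/m²

The sink rate constant is k = F₀/M₀ = 0.0457/6.81 = 0.006711 yr⁻¹.
Solving dM/dt = F₁ − kM with M(0) = M₀ gives M(t) = F₁/k + (M₀ − F₁/k)·e^(−kt).
F₁/k = 0.0848/0.006711 = 12.636 kg/m²; kt = 0.006711 × 262 = 1.758, e^(−kt) = 0.1724.
M(262) = 12.636 + (6.81 − 12.636) × 0.1724 = 12.636 − 1.004 = 11.632 kg/m².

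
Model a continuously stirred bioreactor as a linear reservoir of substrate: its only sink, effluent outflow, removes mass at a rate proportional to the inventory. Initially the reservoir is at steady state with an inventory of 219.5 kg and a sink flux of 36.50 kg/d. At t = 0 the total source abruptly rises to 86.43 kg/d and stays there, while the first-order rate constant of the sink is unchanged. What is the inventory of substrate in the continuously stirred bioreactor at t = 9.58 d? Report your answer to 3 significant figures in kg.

Residence time τ = M₀/F₀ = 6.014 d. The eventual steady state is M_∞ = M₀·(F₁/F₀) = 219.5 × 86.43/36.50 = 519.76 kg.
The anomaly ΔM(t) = M(t) − M_∞ decays as ΔM₀·e^(−t/τ) with ΔM₀ = 219.5 − 519.76 = −300.3 kg.
At t = 9.58 d, e^(−t/τ) = e^(−1.593) = 0.2033, so ΔM = −61.05 kg and M = 519.76 − 61.05 = 458.72 kg.

459 kg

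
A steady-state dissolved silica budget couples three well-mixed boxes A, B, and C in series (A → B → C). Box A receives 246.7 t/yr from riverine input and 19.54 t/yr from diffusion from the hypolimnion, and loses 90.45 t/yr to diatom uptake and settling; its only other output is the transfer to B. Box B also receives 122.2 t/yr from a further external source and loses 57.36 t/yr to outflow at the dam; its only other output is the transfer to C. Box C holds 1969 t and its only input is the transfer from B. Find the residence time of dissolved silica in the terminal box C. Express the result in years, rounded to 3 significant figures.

Box A: F(A→B) = (246.7 + 19.54) − 90.45 = 175.79 t/yr.
Box B: F(B→C) = (175.79 + 122.2) − 57.36 = 240.63 t/yr.
Box C throughput = its input = 240.63 t/yr; τ = 1969 / 240.63 = 8.183 yr.

8.18 yr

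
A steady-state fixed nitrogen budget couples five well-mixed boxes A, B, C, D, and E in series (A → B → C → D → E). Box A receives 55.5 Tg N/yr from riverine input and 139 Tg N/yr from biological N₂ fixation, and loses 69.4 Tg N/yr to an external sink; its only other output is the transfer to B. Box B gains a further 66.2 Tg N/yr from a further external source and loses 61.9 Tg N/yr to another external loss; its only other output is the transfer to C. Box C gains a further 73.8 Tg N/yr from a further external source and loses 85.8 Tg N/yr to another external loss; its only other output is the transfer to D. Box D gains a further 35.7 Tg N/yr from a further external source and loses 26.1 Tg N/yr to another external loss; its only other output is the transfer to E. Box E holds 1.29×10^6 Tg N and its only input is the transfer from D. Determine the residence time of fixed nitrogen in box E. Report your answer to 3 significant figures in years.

10200 yr

Box A: F(A→B) = (55.5 + 139) − 69.4 = 125.10 Tg N/yr.
Box B: F(B→C) = (125.10 + 66.2) − 61.9 = 129.40 Tg N/yr.
Box C: F(C→D) = (129.40 + 73.8) − 85.8 = 117.40 Tg N/yr.
Box D: F(D→E) = (117.40 + 35.7) − 26.1 = 127.00 Tg N/yr.
Box E throughput = its input = 127.00 Tg N/yr; τ = 1.29×10^6 / 127.00 = 10160 yr.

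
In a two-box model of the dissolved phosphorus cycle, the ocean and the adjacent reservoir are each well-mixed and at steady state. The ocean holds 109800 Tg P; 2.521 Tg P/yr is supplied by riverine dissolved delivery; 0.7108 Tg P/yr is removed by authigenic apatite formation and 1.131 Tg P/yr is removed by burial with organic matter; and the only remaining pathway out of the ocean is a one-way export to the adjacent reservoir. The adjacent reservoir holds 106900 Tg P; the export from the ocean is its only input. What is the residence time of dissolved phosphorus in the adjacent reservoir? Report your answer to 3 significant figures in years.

Balance the ocean: ΣF_in = 2.5210 Tg P/yr.
Export to the adjacent reservoir = ΣF_in − (0.7108 + 1.131) = 0.67920 Tg P/yr.
At steady state the output of the adjacent reservoir equals its input, 0.67920 Tg P/yr.
τ = M / F = 106900 / 0.67920 = 157400 yr.

157000 yr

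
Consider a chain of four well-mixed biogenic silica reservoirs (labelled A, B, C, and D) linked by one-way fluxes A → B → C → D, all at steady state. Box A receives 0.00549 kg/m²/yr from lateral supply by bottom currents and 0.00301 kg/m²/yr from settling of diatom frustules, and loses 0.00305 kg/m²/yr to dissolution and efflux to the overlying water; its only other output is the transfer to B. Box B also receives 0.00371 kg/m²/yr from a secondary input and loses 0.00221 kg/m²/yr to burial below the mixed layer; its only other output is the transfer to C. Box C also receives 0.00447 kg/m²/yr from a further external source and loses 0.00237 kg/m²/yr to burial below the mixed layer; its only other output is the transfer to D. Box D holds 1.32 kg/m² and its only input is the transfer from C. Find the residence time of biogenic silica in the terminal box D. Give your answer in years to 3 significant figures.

Box A: F(A→B) = (0.00549 + 0.00301) − 0.00305 = 0.0054500 kg/m²/yr.
Box B: F(B→C) = (0.0054500 + 0.00371) − 0.00221 = 0.0069500 kg/m²/yr.
Box C: F(C→D) = (0.0069500 + 0.00447) − 0.00237 = 0.0090500 kg/m²/yr.
Box D throughput = its input = 0.0090500 kg/m²/yr; τ = 1.32 / 0.0090500 = 145.9 yr.

146 yr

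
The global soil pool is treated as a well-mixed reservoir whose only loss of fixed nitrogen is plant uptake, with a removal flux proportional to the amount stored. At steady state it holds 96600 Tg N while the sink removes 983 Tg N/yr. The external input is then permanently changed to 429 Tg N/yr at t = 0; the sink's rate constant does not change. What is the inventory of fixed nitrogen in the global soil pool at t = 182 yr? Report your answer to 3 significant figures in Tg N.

Residence time τ = M₀/F₀ = 98.27 yr. The eventual steady state is M_∞ = M₀·(F₁/F₀) = 96600 × 429/983 = 42158 Tg N.
The anomaly ΔM(t) = M(t) − M_∞ decays as ΔM₀·e^(−t/τ) with ΔM₀ = 96600 − 42158 = 54440 Tg N.
At t = 182 yr, e^(−t/τ) = e^(−1.852) = 0.1569, so ΔM = 8543 Tg N and M = 42158 + 8543 = 50701 Tg N.

50700 Tg N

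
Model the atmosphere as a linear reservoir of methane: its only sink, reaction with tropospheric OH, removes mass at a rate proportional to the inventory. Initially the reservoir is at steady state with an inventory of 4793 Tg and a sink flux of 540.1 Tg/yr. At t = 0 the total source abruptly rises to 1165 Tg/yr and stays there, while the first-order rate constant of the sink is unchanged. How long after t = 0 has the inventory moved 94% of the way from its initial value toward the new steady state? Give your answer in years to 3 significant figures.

τ = M₀/F₀ = 4793/540.1 = 8.874 yr.
The remaining gap fraction is e^(−t/τ); 94% covered ⇒ e^(−t/τ) = 0.0600.
t = −τ ln(0.0600) = 8.874 × 2.813 = 24.97 yr.

25.0 yr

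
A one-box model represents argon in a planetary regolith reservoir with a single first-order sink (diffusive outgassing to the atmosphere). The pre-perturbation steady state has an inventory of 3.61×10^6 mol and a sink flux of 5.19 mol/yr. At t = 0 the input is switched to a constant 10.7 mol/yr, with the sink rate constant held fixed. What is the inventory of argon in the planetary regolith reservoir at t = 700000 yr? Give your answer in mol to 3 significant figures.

The sink rate constant is k = F₀/M₀ = 5.19/3.61×10^6 = 1.438×10^-6 yr⁻¹.
Solving dM/dt = F₁ − kM with M(0) = M₀ gives M(t) = F₁/k + (M₀ − F₁/k)·e^(−kt).
F₁/k = 10.7/1.438×10^-6 = 7.4426×10^6 mol; kt = 1.438×10^-6 × 700000 = 1.006, e^(−kt) = 0.3655.
M(700000) = 7.4426×10^6 + (3.61×10^6 − 7.4426×10^6) × 0.3655 = 7.4426×10^6 − 1.401×10^6 = 6.0416×10^6 mol.

6.04×10^6 mol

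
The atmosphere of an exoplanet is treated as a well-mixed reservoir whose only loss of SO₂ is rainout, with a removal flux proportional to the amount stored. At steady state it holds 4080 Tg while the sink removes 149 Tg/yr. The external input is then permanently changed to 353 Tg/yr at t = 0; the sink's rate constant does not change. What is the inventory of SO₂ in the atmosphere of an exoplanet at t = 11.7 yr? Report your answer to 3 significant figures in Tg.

Residence time τ = M₀/F₀ = 27.38 yr. The eventual steady state is M_∞ = M₀·(F₁/F₀) = 4080 × 353/149 = 9666.0 Tg.
The anomaly ΔM(t) = M(t) − M_∞ decays as ΔM₀·e^(−t/τ) with ΔM₀ = 4080 − 9666.0 = −5586 Tg.
At t = 11.7 yr, e^(−t/τ) = e^(−0.4273) = 0.6523, so ΔM = −3644 Tg and M = 9666.0 − 3644 = 6022.4 Tg.

6020 Tg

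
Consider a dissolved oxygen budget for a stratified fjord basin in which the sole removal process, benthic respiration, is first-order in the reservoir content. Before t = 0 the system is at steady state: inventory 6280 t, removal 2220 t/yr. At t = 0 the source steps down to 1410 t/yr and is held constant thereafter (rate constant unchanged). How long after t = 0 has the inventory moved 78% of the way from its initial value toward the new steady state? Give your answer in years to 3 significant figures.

τ = M₀/F₀ = 6280/2220 = 2.829 yr.
The remaining gap fraction is e^(−t/τ); 78% covered ⇒ e^(−t/τ) = 0.220.
t = −τ ln(0.220) = 2.829 × 1.514 = 4.283 yr.

4.28 yr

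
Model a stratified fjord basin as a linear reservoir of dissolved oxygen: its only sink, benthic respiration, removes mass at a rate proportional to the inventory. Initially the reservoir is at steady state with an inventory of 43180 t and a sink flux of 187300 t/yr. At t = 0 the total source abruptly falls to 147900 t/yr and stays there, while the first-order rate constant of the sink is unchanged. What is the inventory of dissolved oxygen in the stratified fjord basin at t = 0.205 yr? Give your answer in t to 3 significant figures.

Residence time τ = M₀/F₀ = 0.2305 yr. The eventual steady state is M_∞ = M₀·(F₁/F₀) = 43180 × 147900/187300 = 34097 t.
The anomaly ΔM(t) = M(t) − M_∞ decays as ΔM₀·e^(−t/τ) with ΔM₀ = 43180 − 34097 = 9083 t.
At t = 0.205 yr, e^(−t/τ) = e^(−0.8892) = 0.4110, so ΔM = 3733 t and M = 34097 + 3733 = 37830 t.

37800 t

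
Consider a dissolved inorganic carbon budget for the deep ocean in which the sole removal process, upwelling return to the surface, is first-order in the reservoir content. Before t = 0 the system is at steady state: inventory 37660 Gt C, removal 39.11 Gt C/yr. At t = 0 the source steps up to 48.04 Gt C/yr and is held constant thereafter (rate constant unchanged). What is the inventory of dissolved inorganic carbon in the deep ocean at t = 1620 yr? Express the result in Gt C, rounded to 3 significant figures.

τ = M₀/F₀ = 37660/39.11 = 962.9 yr; rate constant k = 1/τ.
New steady state M_∞ = F₁/k = F₁·τ = 48.04 × 962.9 = 46259 Gt C.
M(t) = M_∞ + (M₀ − M_∞)·e^(−t/τ); t/τ = 1620/962.9 = 1.682, so e^(−t/τ) = 0.1859.
M(t) = 46259 − 8599 × 0.1859 = 44660 Gt C.

44700 Gt C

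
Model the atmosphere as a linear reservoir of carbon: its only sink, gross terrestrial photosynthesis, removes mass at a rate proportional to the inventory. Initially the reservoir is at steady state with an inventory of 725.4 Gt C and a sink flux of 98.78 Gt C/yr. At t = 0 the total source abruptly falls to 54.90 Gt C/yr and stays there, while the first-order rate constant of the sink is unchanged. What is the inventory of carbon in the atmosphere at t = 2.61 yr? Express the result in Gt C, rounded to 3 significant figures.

Residence time τ = M₀/F₀ = 7.344 yr. The eventual steady state is M_∞ = M₀·(F₁/F₀) = 725.4 × 54.90/98.78 = 403.16 Gt C.
The anomaly ΔM(t) = M(t) − M_∞ decays as ΔM₀·e^(−t/τ) with ΔM₀ = 725.4 − 403.16 = 322.2 Gt C.
At t = 2.61 yr, e^(−t/τ) = e^(−0.3554) = 0.7009, so ΔM = 225.9 Gt C and M = 403.16 + 225.9 = 629.01 Gt C.

629 Gt C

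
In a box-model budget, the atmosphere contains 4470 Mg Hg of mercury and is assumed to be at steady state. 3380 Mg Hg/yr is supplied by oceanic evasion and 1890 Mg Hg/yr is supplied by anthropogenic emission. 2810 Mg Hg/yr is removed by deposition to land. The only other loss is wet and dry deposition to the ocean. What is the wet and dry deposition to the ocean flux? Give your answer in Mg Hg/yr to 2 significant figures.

2500 Mg Hg/yr

At steady state ΣF_in = ΣF_out.
ΣF_in = 3380 + 1890 = 5270.0 Mg Hg/yr.
Wet and dry deposition to the ocean flux = ΣF_in − (2810) = 5270.0 − 2810 = 2460 Mg Hg/yr.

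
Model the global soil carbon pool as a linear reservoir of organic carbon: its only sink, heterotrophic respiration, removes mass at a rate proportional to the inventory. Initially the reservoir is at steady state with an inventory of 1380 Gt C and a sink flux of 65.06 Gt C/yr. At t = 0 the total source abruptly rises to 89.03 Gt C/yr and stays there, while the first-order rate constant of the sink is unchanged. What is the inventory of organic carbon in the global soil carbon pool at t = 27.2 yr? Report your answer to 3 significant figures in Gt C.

1750 Gt C

Residence time τ = M₀/F₀ = 21.21 yr. The eventual steady state is M_∞ = M₀·(F₁/F₀) = 1380 × 89.03/65.06 = 1888.4 Gt C.
The anomaly ΔM(t) = M(t) − M_∞ decays as ΔM₀·e^(−t/τ) with ΔM₀ = 1380 − 1888.4 = −508.4 Gt C.
At t = 27.2 yr, e^(−t/τ) = e^(−1.282) = 0.2774, so ΔM = −141.0 Gt C and M = 1888.4 − 141.0 = 1747.4 Gt C.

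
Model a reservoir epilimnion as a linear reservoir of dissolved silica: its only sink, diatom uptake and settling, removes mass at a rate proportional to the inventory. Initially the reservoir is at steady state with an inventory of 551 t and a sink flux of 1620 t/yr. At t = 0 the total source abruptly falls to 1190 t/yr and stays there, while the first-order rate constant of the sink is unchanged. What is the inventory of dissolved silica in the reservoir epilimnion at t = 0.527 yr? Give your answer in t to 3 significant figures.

The sink rate constant is k = F₀/M₀ = 1620/551 = 2.940 yr⁻¹.
Solving dM/dt = F₁ − kM with M(0) = M₀ gives M(t) = F₁/k + (M₀ − F₁/k)·e^(−kt).
F₁/k = 1190/2.940 = 404.75 t; kt = 2.940 × 0.527 = 1.549, e^(−kt) = 0.2124.
M(0.527) = 404.75 + (551 − 404.75) × 0.2124 = 404.75 + 31.06 = 435.81 t.

436 t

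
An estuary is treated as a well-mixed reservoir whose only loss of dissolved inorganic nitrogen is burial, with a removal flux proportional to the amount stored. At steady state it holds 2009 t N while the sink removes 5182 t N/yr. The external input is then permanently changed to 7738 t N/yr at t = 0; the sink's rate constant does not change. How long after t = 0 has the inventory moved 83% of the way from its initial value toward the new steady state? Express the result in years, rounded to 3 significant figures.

0.687 yr

τ = M₀/F₀ = 2009/5182 = 0.3877 yr.
The remaining gap fraction is e^(−t/τ); 83% covered ⇒ e^(−t/τ) = 0.170.
t = −τ ln(0.170) = 0.3877 × 1.772 = 0.6870 yr.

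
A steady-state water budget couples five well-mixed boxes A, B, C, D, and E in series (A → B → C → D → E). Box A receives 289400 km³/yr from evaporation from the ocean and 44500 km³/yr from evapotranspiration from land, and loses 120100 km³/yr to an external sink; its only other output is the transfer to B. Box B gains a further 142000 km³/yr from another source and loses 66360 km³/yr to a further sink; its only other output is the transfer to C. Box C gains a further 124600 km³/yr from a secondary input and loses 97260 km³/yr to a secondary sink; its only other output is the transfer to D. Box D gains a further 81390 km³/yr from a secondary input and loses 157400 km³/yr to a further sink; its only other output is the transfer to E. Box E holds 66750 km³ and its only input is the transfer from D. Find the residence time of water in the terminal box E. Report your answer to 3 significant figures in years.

Box A: F(A→B) = (289400 + 44500) − 120100 = 213800 km³/yr.
Box B: F(B→C) = (213800 + 142000) − 66360 = 289440 km³/yr.
Box C: F(C→D) = (289440 + 124600) − 97260 = 316780 km³/yr.
Box D: F(D→E) = (316780 + 81390) − 157400 = 240770 km³/yr.
Box E throughput = its input = 240770 km³/yr; τ = 66750 / 240770 = 0.2772 yr.

0.277 yr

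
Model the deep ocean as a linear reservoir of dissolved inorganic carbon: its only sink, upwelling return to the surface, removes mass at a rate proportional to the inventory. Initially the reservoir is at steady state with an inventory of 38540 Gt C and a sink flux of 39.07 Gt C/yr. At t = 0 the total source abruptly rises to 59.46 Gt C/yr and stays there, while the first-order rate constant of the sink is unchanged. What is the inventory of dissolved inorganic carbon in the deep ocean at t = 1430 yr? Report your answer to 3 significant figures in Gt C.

53900 Gt C

The sink rate constant is k = F₀/M₀ = 39.07/38540 = 0.001014 yr⁻¹.
Solving dM/dt = F₁ − kM with M(0) = M₀ gives M(t) = F₁/k + (M₀ − F₁/k)·e^(−kt).
F₁/k = 59.46/0.001014 = 58653 Gt C; kt = 0.001014 × 1430 = 1.450, e^(−kt) = 0.2346.
M(1430) = 58653 + (38540 − 58653) × 0.2346 = 58653 − 4720 = 53934 Gt C.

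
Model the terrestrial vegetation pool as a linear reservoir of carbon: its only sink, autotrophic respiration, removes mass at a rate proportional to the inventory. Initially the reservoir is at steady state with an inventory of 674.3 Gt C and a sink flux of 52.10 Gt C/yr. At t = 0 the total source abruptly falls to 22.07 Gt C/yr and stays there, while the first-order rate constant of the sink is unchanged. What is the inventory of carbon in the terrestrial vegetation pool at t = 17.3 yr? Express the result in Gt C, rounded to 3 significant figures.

The sink rate constant is k = F₀/M₀ = 52.10/674.3 = 0.07727 yr⁻¹.
Solving dM/dt = F₁ − kM with M(0) = M₀ gives M(t) = F₁/k + (M₀ − F₁/k)·e^(−kt).
F₁/k = 22.07/0.07727 = 285.64 Gt C; kt = 0.07727 × 17.3 = 1.337, e^(−kt) = 0.2627.
M(17.3) = 285.64 + (674.3 − 285.64) × 0.2627 = 285.64 + 102.1 = 387.75 Gt C.

388 Gt C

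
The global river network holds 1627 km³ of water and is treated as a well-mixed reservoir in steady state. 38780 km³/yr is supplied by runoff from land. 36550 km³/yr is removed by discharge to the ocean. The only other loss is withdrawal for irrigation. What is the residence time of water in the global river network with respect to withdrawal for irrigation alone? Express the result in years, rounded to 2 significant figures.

At steady state ΣF_in = ΣF_out.
ΣF_in = 38780 km³/yr.
Withdrawal for irrigation flux = ΣF_in − (36550) = 38780 − 36550 = 2230 km³/yr.
τ = M / F = 1627 / 2230 = 0.7296 yr.

0.73 yr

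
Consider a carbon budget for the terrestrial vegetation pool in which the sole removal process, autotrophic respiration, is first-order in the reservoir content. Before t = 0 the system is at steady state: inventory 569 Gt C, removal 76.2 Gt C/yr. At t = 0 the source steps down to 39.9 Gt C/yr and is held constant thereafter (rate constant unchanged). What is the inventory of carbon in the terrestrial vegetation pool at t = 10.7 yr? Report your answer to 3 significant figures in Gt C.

The sink rate constant is k = F₀/M₀ = 76.2/569 = 0.1339 yr⁻¹.
Solving dM/dt = F₁ − kM with M(0) = M₀ gives M(t) = F₁/k + (M₀ − F₁/k)·e^(−kt).
F₁/k = 39.9/0.1339 = 297.94 Gt C; kt = 0.1339 × 10.7 = 1.433, e^(−kt) = 0.2386.
M(10.7) = 297.94 + (569 − 297.94) × 0.2386 = 297.94 + 64.68 = 362.62 Gt C.

363 Gt C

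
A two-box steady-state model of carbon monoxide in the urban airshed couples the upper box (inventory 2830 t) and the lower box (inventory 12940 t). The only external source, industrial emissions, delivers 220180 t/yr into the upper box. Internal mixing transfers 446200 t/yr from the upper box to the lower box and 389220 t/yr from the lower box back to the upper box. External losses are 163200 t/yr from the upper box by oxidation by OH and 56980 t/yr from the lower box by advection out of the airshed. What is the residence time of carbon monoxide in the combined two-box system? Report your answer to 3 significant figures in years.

For the system as a whole, the A↔B exchange is internal and contributes nothing to the throughput; only the external sinks remove mass.
M_total = 2830 + 12940 = 15770 t.
ΣF_external_out = 163200 + 56980 = 220180 t/yr.
τ = M_total / ΣF_ext = 15770 / 220180 = 0.07162 yr.

0.0716 yr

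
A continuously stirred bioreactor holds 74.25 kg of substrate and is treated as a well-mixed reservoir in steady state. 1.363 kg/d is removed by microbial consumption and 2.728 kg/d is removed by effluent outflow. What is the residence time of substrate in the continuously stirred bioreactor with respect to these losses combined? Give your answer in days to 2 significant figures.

18 d

Total removal = 1.363 + 2.728 = 4.0910 kg/d.
τ = M / ΣF_out = 74.25 / 4.0910 = 18.15 d.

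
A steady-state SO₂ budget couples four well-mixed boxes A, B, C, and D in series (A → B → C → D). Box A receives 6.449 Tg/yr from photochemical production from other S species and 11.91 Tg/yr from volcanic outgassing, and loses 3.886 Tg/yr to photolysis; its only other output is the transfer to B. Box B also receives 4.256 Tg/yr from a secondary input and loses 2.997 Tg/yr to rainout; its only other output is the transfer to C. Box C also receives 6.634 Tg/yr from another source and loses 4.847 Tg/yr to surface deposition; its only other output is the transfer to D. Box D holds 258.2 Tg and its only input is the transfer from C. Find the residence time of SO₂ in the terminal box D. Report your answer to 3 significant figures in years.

Box A: F(A→B) = (6.449 + 11.91) − 3.886 = 14.473 Tg/yr.
Box B: F(B→C) = (14.473 + 4.256) − 2.997 = 15.732 Tg/yr.
Box C: F(C→D) = (15.732 + 6.634) − 4.847 = 17.519 Tg/yr.
Box D throughput = its input = 17.519 Tg/yr; τ = 258.2 / 17.519 = 14.74 yr.

14.7 yr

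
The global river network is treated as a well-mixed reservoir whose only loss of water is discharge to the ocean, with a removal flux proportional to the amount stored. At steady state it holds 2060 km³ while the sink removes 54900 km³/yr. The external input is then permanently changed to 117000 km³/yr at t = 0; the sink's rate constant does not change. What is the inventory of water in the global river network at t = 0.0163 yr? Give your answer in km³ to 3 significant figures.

2880 km³

The sink rate constant is k = F₀/M₀ = 54900/2060 = 26.65 yr⁻¹.
Solving dM/dt = F₁ − kM with M(0) = M₀ gives M(t) = F₁/k + (M₀ − F₁/k)·e^(−kt).
F₁/k = 117000/26.65 = 4390.2 km³; kt = 26.65 × 0.0163 = 0.4344, e^(−kt) = 0.6477.
M(0.0163) = 4390.2 + (2060 − 4390.2) × 0.6477 = 4390.2 − 1509 = 2881.0 km³.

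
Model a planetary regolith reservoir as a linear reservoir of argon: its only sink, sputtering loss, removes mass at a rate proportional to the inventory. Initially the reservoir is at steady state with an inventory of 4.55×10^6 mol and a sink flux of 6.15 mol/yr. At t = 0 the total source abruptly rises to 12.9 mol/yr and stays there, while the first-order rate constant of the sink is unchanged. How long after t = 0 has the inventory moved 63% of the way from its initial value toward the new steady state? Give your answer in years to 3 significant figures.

τ = M₀/F₀ = 4.55×10^6/6.15 = 739800 yr.
The remaining gap fraction is e^(−t/τ); 63% covered ⇒ e^(−t/τ) = 0.370.
t = −τ ln(0.370) = 739800 × 0.9943 = 735600 yr.

736000 yr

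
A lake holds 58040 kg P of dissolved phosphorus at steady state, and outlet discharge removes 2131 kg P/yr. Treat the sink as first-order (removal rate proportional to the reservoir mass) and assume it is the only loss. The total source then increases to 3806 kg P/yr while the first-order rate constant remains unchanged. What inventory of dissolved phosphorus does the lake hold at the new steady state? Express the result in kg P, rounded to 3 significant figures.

104000 kg P

Rate constant k = F/M = 2131 / 58040 = 0.03672 yr⁻¹.
At the new steady state, source = k·M_new ⇒ M_new = 3806 / 0.03672 = 103700 kg P.
(Equivalently M_new = M × F_new/F_old = 58040 × 3806/2131.)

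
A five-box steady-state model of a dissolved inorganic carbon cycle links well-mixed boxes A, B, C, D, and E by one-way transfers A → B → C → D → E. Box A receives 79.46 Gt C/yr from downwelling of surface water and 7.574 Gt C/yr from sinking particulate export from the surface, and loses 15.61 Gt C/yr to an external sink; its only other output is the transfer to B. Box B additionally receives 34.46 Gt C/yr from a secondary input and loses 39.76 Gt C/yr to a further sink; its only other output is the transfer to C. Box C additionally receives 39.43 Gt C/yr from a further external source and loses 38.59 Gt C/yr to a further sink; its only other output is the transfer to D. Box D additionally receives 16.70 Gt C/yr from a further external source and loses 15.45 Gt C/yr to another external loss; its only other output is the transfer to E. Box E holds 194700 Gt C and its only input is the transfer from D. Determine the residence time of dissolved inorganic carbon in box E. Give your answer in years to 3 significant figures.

Box A: F(A→B) = (79.46 + 7.574) − 15.61 = 71.424 Gt C/yr.
Box B: F(B→C) = (71.424 + 34.46) − 39.76 = 66.124 Gt C/yr.
Box C: F(C→D) = (66.124 + 39.43) − 38.59 = 66.964 Gt C/yr.
Box D: F(D→E) = (66.964 + 16.70) − 15.45 = 68.214 Gt C/yr.
Box E throughput = its input = 68.214 Gt C/yr; τ = 194700 / 68.214 = 2854 yr.

2850 yr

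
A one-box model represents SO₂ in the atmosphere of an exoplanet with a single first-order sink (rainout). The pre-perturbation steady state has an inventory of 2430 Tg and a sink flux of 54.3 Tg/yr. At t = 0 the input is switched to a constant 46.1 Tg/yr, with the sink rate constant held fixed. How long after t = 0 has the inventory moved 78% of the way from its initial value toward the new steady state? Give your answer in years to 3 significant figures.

τ = M₀/F₀ = 2430/54.3 = 44.75 yr.
The remaining gap fraction is e^(−t/τ); 78% covered ⇒ e^(−t/τ) = 0.220.
t = −τ ln(0.220) = 44.75 × 1.514 = 67.76 yr.

67.8 yr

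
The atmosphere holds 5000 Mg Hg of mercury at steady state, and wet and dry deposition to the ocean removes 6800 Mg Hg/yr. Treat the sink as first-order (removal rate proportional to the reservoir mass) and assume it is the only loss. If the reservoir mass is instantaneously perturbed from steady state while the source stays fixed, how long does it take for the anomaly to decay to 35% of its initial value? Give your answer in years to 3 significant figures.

For a linear reservoir the anomaly decays as exp(−t/τ) with τ = M/F = 5000/6800 = 0.7353 yr.
exp(−t/τ) = 0.35 ⇒ t = −τ ln(0.35) = 0.7353 × 1.050 = 0.7719 yr.

0.772 yr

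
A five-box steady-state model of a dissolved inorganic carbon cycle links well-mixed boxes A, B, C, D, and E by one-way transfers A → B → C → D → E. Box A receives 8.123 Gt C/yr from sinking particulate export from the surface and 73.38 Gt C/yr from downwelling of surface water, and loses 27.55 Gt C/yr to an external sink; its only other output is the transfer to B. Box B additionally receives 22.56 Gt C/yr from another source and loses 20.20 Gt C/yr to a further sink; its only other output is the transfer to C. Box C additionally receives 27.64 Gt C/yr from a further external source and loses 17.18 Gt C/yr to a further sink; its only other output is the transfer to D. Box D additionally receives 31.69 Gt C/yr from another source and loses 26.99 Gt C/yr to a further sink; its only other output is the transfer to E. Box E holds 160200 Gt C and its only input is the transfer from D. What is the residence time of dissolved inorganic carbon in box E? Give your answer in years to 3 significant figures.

Box A: F(A→B) = (8.123 + 73.38) − 27.55 = 53.953 Gt C/yr.
Box B: F(B→C) = (53.953 + 22.56) − 20.20 = 56.313 Gt C/yr.
Box C: F(C→D) = (56.313 + 27.64) − 17.18 = 66.773 Gt C/yr.
Box D: F(D→E) = (66.773 + 31.69) − 26.99 = 71.473 Gt C/yr.
Box E throughput = its input = 71.473 Gt C/yr; τ = 160200 / 71.473 = 2241 yr.

2240 yr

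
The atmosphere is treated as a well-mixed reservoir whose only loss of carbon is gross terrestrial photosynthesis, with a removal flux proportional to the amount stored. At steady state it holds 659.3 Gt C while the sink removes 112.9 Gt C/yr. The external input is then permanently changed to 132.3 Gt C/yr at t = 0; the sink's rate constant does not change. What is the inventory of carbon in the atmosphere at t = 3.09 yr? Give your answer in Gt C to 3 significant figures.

The sink rate constant is k = F₀/M₀ = 112.9/659.3 = 0.1712 yr⁻¹.
Solving dM/dt = F₁ − kM with M(0) = M₀ gives M(t) = F₁/k + (M₀ − F₁/k)·e^(−kt).
F₁/k = 132.3/0.1712 = 772.59 Gt C; kt = 0.1712 × 3.09 = 0.5291, e^(−kt) = 0.5891.
M(3.09) = 772.59 + (659.3 − 772.59) × 0.5891 = 772.59 − 66.74 = 705.85 Gt C.

706 Gt C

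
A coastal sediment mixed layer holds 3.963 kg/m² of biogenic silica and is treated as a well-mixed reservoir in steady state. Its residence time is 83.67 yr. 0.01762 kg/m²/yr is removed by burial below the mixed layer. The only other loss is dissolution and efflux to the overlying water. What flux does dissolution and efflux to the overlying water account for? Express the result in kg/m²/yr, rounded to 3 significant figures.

Total removal F = M/τ = 3.963 / 83.67 = 0.04736 kg/m²/yr.
Dissolution and efflux to the overlying water = F − (0.01762) = 0.04736 − 0.01762 = 0.02974 kg/m²/yr.

0.0297 kg/m²/yr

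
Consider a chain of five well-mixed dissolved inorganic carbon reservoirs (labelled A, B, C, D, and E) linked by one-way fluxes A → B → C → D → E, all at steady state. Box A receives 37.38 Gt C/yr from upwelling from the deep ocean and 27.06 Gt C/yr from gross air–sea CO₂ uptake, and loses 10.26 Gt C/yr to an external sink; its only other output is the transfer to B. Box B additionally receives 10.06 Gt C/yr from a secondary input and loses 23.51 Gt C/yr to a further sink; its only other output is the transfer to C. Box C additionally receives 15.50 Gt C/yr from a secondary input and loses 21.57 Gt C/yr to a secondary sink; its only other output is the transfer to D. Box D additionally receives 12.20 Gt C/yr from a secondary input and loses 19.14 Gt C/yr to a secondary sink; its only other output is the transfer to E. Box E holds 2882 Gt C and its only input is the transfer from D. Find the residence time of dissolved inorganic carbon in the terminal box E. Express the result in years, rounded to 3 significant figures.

Box A: F(A→B) = (37.38 + 27.06) − 10.26 = 54.180 Gt C/yr.
Box B: F(B→C) = (54.180 + 10.06) − 23.51 = 40.730 Gt C/yr.
Box C: F(C→D) = (40.730 + 15.50) − 21.57 = 34.660 Gt C/yr.
Box D: F(D→E) = (34.660 + 12.20) − 19.14 = 27.720 Gt C/yr.
Box E throughput = its input = 27.720 Gt C/yr; τ = 2882 / 27.720 = 104.0 yr.

104 yr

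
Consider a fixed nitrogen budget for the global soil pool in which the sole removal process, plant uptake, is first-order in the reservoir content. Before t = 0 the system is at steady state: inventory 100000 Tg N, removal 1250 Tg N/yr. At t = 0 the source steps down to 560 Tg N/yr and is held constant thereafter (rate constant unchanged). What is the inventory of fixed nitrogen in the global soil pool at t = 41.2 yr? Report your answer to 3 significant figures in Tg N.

77800 Tg N

The sink rate constant is k = F₀/M₀ = 1250/100000 = 0.01250 yr⁻¹.
Solving dM/dt = F₁ − kM with M(0) = M₀ gives M(t) = F₁/k + (M₀ − F₁/k)·e^(−kt).
F₁/k = 560/0.01250 = 44800 Tg N; kt = 0.01250 × 41.2 = 0.5150, e^(−kt) = 0.5975.
M(41.2) = 44800 + (100000 − 44800) × 0.5975 = 44800 + 32980 = 77782 Tg N.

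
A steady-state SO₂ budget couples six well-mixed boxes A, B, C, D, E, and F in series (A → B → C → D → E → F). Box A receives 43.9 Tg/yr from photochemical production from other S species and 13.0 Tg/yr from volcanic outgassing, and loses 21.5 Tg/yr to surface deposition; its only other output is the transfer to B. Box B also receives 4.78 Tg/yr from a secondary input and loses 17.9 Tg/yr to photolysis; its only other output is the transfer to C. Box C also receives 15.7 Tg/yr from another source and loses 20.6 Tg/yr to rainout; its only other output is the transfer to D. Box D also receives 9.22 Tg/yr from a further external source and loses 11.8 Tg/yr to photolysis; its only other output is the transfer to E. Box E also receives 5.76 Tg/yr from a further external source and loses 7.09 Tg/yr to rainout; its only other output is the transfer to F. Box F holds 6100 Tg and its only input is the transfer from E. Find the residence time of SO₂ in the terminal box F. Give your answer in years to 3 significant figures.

Box A: F(A→B) = (43.9 + 13.0) − 21.5 = 35.400 Tg/yr.
Box B: F(B→C) = (35.400 + 4.78) − 17.9 = 22.280 Tg/yr.
Box C: F(C→D) = (22.280 + 15.7) − 20.6 = 17.380 Tg/yr.
Box D: F(D→E) = (17.380 + 9.22) − 11.8 = 14.800 Tg/yr.
Box E: F(E→F) = (14.800 + 5.76) − 7.09 = 13.470 Tg/yr.
Box F throughput = its input = 13.470 Tg/yr; τ = 6100 / 13.470 = 452.9 yr.

453 yr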